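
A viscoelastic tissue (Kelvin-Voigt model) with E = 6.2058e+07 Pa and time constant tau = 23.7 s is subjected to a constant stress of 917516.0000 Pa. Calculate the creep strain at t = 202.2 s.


epsilon(t) = (sigma/E) * (1 - exp(-t/tau))
sigma/E = 917516.0000 / 6.2058e+07 = 0.0148
exp(-t/tau) = exp(-202.2 / 23.7) = 1.9713e-04
epsilon = 0.0148 * (1 - 1.9713e-04)
epsilon = 0.0148


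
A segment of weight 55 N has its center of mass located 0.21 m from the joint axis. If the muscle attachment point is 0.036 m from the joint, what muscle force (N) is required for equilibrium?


F_muscle = W * d_load / d_muscle
F_muscle = 55 * 0.21 / 0.036
Numerator = 11.5500
F_muscle = 320.8333


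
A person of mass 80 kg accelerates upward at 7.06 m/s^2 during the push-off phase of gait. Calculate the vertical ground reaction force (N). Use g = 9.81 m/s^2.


GRF = m * (g + a)
GRF = 80 * (9.81 + 7.06)
GRF = 80 * 16.8700
GRF = 1349.6000


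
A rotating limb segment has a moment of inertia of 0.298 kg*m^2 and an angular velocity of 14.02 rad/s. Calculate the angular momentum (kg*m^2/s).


L = I * omega
L = 0.298 * 14.02
L = 4.1780


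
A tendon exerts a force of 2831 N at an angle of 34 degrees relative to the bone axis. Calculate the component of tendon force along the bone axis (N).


F_eff = F_tendon * cos(theta)
theta = 34 deg = 0.5934 rad
cos(theta) = 0.8290
F_eff = 2831 * 0.8290
F_eff = 2347.0054


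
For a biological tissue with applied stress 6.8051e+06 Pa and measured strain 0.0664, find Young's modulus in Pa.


E = stress / strain
E = 6.8051e+06 / 0.0664
E = 1.0249e+08


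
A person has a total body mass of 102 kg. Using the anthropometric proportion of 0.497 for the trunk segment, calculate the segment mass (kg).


m_segment = body_mass * fraction
m_segment = 102 * 0.497
m_segment = 50.6940


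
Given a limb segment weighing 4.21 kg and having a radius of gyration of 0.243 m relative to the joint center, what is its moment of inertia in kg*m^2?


I = m * k^2
I = 4.21 * 0.243^2
k^2 = 0.0590
I = 0.2486


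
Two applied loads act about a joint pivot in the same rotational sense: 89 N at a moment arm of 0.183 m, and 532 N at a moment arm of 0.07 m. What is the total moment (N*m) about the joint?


M = F1 * d1 + F2 * d2
M = 89 * 0.183 + 532 * 0.07
M = 16.2870 + 37.2400
M = 53.5270


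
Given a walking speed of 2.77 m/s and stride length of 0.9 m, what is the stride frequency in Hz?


f = v / stride_length
f = 2.77 / 0.9
f = 3.0778


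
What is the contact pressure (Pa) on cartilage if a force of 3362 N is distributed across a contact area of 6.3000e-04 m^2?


P = F / A
P = 3362 / 6.3000e-04
P = 5.3365e+06


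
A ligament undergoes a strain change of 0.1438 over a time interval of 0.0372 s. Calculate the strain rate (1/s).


strain_rate = delta_strain / delta_t
strain_rate = 0.1438 / 0.0372
strain_rate = 3.8656


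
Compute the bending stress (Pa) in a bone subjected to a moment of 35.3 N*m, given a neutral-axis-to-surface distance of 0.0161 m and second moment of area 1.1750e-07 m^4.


sigma = M * c / I
sigma = 35.3 * 0.0161 / 1.1750e-07
M * c = 0.5683
sigma = 4.8369e+06


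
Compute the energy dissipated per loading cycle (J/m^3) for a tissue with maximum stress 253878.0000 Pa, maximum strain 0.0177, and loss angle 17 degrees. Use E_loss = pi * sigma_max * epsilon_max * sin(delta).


E_loss = pi * sigma_max * epsilon_max * sin(delta)
delta = 17 deg = 0.2967 rad
sin(delta) = 0.2924
E_loss = pi * 253878.0000 * 0.0177 * 0.2924
E_loss = 4127.4664


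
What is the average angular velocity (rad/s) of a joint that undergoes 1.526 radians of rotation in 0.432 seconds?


omega = delta_theta / delta_t
omega = 1.526 / 0.432
omega = 3.5324


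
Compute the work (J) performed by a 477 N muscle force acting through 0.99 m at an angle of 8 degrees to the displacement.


W = F * d * cos(theta)
theta = 8 deg = 0.1396 rad
cos(theta) = 0.9903
W = 477 * 0.99 * 0.9903
W = 467.6343


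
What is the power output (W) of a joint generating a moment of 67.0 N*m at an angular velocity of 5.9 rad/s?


P = M * omega
P = 67.0 * 5.9
P = 395.3000


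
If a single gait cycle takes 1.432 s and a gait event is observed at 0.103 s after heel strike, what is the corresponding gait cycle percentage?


pct = (event_time / cycle_time) * 100
pct = (0.103 / 1.432) * 100
ratio = 0.0719
pct = 7.1927


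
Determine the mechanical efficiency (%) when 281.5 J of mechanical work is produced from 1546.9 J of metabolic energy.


eta = (W_mech / E_meta) * 100
eta = (281.5 / 1546.9) * 100
ratio = 0.1820
eta = 18.1977


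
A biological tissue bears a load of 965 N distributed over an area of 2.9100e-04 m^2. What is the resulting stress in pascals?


stress = F / A
stress = 965 / 2.9100e-04
stress = 3.3162e+06


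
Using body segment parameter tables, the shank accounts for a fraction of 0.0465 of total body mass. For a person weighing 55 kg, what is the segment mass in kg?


m_segment = body_mass * fraction
m_segment = 55 * 0.0465
m_segment = 2.5575


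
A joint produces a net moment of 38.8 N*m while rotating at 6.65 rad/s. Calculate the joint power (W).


P = M * omega
P = 38.8 * 6.65
P = 258.0200


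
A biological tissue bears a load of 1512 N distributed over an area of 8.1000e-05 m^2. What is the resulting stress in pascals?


stress = F / A
stress = 1512 / 8.1000e-05
stress = 1.8667e+07


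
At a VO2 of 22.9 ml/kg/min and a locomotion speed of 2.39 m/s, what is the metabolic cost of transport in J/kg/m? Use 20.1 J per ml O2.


Power per kg = VO2 * 20.1 / 60
Power per kg = 22.9 * 20.1 / 60 = 7.6715 W/kg
Cost = power_per_kg / speed
Cost = 7.6715 / 2.39
Cost = 3.2098


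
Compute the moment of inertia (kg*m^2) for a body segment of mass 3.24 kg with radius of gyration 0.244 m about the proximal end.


I = m * k^2
I = 3.24 * 0.244^2
k^2 = 0.0595
I = 0.1929


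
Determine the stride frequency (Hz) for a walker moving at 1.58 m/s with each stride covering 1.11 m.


f = v / stride_length
f = 1.58 / 1.11
f = 1.4234


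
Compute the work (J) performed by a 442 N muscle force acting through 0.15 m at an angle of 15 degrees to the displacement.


W = F * d * cos(theta)
theta = 15 deg = 0.2618 rad
cos(theta) = 0.9659
W = 442 * 0.15 * 0.9659
W = 64.0409


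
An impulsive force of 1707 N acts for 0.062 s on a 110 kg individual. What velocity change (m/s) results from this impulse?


J = F * dt = 1707 * 0.062 = 105.8340 N*s
delta_v = J / m
delta_v = 105.8340 / 110
delta_v = 0.9621


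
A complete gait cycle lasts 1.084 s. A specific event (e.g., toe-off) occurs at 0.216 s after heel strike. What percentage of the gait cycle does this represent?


pct = (event_time / cycle_time) * 100
pct = (0.216 / 1.084) * 100
ratio = 0.1993
pct = 19.9262


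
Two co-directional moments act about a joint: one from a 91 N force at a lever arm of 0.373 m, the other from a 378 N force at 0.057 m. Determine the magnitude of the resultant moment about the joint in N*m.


M = F1 * d1 + F2 * d2
M = 91 * 0.373 + 378 * 0.057
M = 33.9430 + 21.5460
M = 55.4890


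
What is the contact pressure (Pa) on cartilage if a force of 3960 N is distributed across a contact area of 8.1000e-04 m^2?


P = F / A
P = 3960 / 8.1000e-04
P = 4.8889e+06


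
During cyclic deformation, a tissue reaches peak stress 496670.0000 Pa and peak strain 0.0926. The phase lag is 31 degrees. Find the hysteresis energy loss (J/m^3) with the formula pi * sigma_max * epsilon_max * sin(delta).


E_loss = pi * sigma_max * epsilon_max * sin(delta)
delta = 31 deg = 0.5411 rad
sin(delta) = 0.5150
E_loss = pi * 496670.0000 * 0.0926 * 0.5150
E_loss = 74416.3087


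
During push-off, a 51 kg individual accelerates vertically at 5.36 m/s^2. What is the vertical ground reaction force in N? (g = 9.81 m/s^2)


GRF = m * (g + a)
GRF = 51 * (9.81 + 5.36)
GRF = 51 * 15.1700
GRF = 773.6700


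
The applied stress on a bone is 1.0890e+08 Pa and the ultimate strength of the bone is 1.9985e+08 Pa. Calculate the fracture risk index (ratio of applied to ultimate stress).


FRI = applied / ultimate
FRI = 1.0890e+08 / 1.9985e+08
FRI = 0.5449


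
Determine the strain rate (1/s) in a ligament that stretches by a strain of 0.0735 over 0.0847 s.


strain_rate = delta_strain / delta_t
strain_rate = 0.0735 / 0.0847
strain_rate = 0.8678


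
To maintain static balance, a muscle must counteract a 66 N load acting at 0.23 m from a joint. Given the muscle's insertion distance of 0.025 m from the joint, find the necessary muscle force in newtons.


F_muscle = W * d_load / d_muscle
F_muscle = 66 * 0.23 / 0.025
Numerator = 15.1800
F_muscle = 607.2000


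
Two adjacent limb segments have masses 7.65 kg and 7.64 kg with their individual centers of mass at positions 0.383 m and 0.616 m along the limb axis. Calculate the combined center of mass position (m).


COM = (m1*x1 + m2*x2) / (m1 + m2)
COM = (7.65*0.383 + 7.64*0.616) / (7.65 + 7.64)
Numerator = 7.6362
Denominator = 15.2900
COM = 0.4994


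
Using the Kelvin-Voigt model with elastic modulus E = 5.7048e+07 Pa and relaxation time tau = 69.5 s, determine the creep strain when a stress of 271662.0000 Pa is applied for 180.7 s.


epsilon(t) = (sigma/E) * (1 - exp(-t/tau))
sigma/E = 271662.0000 / 5.7048e+07 = 0.0048
exp(-t/tau) = exp(-180.7 / 69.5) = 0.0743
epsilon = 0.0048 * (1 - 0.0743)
epsilon = 0.0044


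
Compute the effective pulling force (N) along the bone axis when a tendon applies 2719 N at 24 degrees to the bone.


F_eff = F_tendon * cos(theta)
theta = 24 deg = 0.4189 rad
cos(theta) = 0.9135
F_eff = 2719 * 0.9135
F_eff = 2483.9301


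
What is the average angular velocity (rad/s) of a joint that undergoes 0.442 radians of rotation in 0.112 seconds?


omega = delta_theta / delta_t
omega = 0.442 / 0.112
omega = 3.9464


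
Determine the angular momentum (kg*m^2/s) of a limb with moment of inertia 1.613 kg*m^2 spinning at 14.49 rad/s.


L = I * omega
L = 1.613 * 14.49
L = 23.3724


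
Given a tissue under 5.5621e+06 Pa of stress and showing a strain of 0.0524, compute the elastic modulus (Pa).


E = stress / strain
E = 5.5621e+06 / 0.0524
E = 1.0615e+08


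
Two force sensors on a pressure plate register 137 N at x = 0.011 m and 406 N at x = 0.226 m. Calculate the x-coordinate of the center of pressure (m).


COP_x = (F1*x1 + F2*x2) / (F1 + F2)
COP_x = (137*0.011 + 406*0.226) / (137 + 406)
Numerator = 93.2630
Denominator = 543
COP_x = 0.1718


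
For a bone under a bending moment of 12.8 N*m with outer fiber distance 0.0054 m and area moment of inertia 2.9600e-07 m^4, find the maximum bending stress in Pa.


sigma = M * c / I
sigma = 12.8 * 0.0054 / 2.9600e-07
M * c = 0.0691
sigma = 233513.5135


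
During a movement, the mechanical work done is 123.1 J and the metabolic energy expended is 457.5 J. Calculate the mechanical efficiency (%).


eta = (W_mech / E_meta) * 100
eta = (123.1 / 457.5) * 100
ratio = 0.2691
eta = 26.9071


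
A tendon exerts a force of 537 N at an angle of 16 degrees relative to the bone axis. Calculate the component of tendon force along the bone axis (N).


F_eff = F_tendon * cos(theta)
theta = 16 deg = 0.2793 rad
cos(theta) = 0.9613
F_eff = 537 * 0.9613
F_eff = 516.1975


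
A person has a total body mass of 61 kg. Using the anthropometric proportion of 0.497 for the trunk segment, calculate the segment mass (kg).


m_segment = body_mass * fraction
m_segment = 61 * 0.497
m_segment = 30.3170


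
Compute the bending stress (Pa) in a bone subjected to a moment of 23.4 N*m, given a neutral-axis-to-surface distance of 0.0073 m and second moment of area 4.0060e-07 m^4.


sigma = M * c / I
sigma = 23.4 * 0.0073 / 4.0060e-07
M * c = 0.1708
sigma = 426410.3844


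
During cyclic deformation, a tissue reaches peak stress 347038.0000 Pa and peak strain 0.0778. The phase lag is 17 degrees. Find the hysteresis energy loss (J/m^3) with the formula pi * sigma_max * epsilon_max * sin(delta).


E_loss = pi * sigma_max * epsilon_max * sin(delta)
delta = 17 deg = 0.2967 rad
sin(delta) = 0.2924
E_loss = pi * 347038.0000 * 0.0778 * 0.2924
E_loss = 24799.4381


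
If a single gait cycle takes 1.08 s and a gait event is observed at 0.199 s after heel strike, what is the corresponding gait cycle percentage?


pct = (event_time / cycle_time) * 100
pct = (0.199 / 1.08) * 100
ratio = 0.1843
pct = 18.4259


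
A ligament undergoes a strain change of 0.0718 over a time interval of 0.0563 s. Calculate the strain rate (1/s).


strain_rate = delta_strain / delta_t
strain_rate = 0.0718 / 0.0563
strain_rate = 1.2753


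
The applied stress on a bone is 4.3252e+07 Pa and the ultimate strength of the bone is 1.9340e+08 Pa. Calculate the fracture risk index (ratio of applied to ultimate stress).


FRI = applied / ultimate
FRI = 4.3252e+07 / 1.9340e+08
FRI = 0.2236


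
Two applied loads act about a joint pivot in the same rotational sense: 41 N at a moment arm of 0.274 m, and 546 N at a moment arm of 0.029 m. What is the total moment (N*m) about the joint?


M = F1 * d1 + F2 * d2
M = 41 * 0.274 + 546 * 0.029
M = 11.2340 + 15.8340
M = 27.0680


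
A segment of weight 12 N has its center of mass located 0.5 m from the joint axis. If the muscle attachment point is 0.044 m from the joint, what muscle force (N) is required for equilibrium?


F_muscle = W * d_load / d_muscle
F_muscle = 12 * 0.5 / 0.044
Numerator = 6.0000
F_muscle = 136.3636


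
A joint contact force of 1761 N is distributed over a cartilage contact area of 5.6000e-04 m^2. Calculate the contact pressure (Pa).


P = F / A
P = 1761 / 5.6000e-04
P = 3.1446e+06


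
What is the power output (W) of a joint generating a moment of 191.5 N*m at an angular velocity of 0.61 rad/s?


P = M * omega
P = 191.5 * 0.61
P = 116.8150


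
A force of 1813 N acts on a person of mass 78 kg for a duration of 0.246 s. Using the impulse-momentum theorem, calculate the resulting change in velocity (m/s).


J = F * dt = 1813 * 0.246 = 445.9980 N*s
delta_v = J / m
delta_v = 445.9980 / 78
delta_v = 5.7179


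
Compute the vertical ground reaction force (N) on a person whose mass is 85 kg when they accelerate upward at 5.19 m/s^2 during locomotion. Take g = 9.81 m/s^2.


GRF = m * (g + a)
GRF = 85 * (9.81 + 5.19)
GRF = 85 * 15.0000
GRF = 1275.0000


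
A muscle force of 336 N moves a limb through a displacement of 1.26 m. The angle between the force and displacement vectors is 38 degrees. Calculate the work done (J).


W = F * d * cos(theta)
theta = 38 deg = 0.6632 rad
cos(theta) = 0.7880
W = 336 * 1.26 * 0.7880
W = 333.6122


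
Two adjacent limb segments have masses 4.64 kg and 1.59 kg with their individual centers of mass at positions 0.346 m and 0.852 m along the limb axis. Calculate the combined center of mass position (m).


COM = (m1*x1 + m2*x2) / (m1 + m2)
COM = (4.64*0.346 + 1.59*0.852) / (4.64 + 1.59)
Numerator = 2.9601
Denominator = 6.2300
COM = 0.4751


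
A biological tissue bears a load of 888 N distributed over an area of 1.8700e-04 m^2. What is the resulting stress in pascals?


stress = F / A
stress = 888 / 1.8700e-04
stress = 4.7487e+06


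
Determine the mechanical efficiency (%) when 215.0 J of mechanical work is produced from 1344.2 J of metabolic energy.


eta = (W_mech / E_meta) * 100
eta = (215.0 / 1344.2) * 100
ratio = 0.1599
eta = 15.9946


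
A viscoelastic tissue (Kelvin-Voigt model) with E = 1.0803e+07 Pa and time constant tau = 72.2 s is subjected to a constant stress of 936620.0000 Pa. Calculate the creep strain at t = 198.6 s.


epsilon(t) = (sigma/E) * (1 - exp(-t/tau))
sigma/E = 936620.0000 / 1.0803e+07 = 0.0867
exp(-t/tau) = exp(-198.6 / 72.2) = 0.0639
epsilon = 0.0867 * (1 - 0.0639)
epsilon = 0.0812


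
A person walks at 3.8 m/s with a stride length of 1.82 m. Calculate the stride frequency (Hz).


f = v / stride_length
f = 3.8 / 1.82
f = 2.0879


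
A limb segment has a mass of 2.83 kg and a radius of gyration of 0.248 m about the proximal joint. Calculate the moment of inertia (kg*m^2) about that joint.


I = m * k^2
I = 2.83 * 0.248^2
k^2 = 0.0615
I = 0.1741


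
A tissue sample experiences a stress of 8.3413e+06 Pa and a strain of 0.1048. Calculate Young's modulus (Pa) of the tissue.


E = stress / strain
E = 8.3413e+06 / 0.1048
E = 7.9593e+07


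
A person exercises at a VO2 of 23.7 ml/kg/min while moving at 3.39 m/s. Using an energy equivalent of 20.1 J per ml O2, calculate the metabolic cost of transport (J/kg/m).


Power per kg = VO2 * 20.1 / 60
Power per kg = 23.7 * 20.1 / 60 = 7.9395 W/kg
Cost = power_per_kg / speed
Cost = 7.9395 / 3.39
Cost = 2.3420


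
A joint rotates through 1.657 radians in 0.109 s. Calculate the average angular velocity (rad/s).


omega = delta_theta / delta_t
omega = 1.657 / 0.109
omega = 15.2018


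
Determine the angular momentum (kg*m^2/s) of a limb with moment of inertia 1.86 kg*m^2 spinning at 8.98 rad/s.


L = I * omega
L = 1.86 * 8.98
L = 16.7028


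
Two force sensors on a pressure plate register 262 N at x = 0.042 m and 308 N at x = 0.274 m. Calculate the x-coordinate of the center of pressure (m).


COP_x = (F1*x1 + F2*x2) / (F1 + F2)
COP_x = (262*0.042 + 308*0.274) / (262 + 308)
Numerator = 95.3960
Denominator = 570
COP_x = 0.1674


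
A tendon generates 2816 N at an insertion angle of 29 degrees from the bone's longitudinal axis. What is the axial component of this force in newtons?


F_eff = F_tendon * cos(theta)
theta = 29 deg = 0.5061 rad
cos(theta) = 0.8746
F_eff = 2816 * 0.8746
F_eff = 2462.9291


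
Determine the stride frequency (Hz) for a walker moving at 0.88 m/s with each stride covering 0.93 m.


f = v / stride_length
f = 0.88 / 0.93
f = 0.9462


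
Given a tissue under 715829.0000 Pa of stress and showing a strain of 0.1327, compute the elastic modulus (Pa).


E = stress / strain
E = 715829.0000 / 0.1327
E = 5.3943e+06


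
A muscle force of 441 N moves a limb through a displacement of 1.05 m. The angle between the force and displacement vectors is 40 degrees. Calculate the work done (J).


W = F * d * cos(theta)
theta = 40 deg = 0.6981 rad
cos(theta) = 0.7660
W = 441 * 1.05 * 0.7660
W = 354.7169


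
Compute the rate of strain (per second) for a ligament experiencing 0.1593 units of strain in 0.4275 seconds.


strain_rate = delta_strain / delta_t
strain_rate = 0.1593 / 0.4275
strain_rate = 0.3726


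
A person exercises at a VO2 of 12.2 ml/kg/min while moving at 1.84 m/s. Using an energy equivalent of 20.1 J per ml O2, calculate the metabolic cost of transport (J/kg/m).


Power per kg = VO2 * 20.1 / 60
Power per kg = 12.2 * 20.1 / 60 = 4.0870 W/kg
Cost = power_per_kg / speed
Cost = 4.0870 / 1.84
Cost = 2.2212


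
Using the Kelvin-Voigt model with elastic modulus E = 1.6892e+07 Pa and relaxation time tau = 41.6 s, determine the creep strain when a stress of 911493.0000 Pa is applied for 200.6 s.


epsilon(t) = (sigma/E) * (1 - exp(-t/tau))
sigma/E = 911493.0000 / 1.6892e+07 = 0.0540
exp(-t/tau) = exp(-200.6 / 41.6) = 0.0080
epsilon = 0.0540 * (1 - 0.0080)
epsilon = 0.0535


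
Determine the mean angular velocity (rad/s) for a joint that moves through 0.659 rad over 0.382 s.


omega = delta_theta / delta_t
omega = 0.659 / 0.382
omega = 1.7251


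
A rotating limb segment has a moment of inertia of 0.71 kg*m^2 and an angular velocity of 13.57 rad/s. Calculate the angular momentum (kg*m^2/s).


L = I * omega
L = 0.71 * 13.57
L = 9.6347


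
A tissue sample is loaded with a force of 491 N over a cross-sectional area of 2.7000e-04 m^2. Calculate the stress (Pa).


stress = F / A
stress = 491 / 2.7000e-04
stress = 1.8185e+06


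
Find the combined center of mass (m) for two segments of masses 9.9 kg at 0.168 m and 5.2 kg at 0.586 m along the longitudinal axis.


COM = (m1*x1 + m2*x2) / (m1 + m2)
COM = (9.9*0.168 + 5.2*0.586) / (9.9 + 5.2)
Numerator = 4.7104
Denominator = 15.1000
COM = 0.3119


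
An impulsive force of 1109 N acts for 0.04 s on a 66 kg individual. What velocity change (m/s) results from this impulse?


J = F * dt = 1109 * 0.04 = 44.3600 N*s
delta_v = J / m
delta_v = 44.3600 / 66
delta_v = 0.6721


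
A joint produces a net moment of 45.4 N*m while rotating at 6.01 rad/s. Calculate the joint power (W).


P = M * omega
P = 45.4 * 6.01
P = 272.8540


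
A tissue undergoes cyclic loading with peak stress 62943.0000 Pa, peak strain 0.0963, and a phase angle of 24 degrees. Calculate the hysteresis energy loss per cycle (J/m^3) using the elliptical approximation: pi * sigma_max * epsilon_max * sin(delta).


E_loss = pi * sigma_max * epsilon_max * sin(delta)
delta = 24 deg = 0.4189 rad
sin(delta) = 0.4067
E_loss = pi * 62943.0000 * 0.0963 * 0.4067
E_loss = 7745.2760


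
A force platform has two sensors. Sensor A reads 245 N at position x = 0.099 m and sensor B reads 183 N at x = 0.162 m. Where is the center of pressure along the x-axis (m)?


COP_x = (F1*x1 + F2*x2) / (F1 + F2)
COP_x = (245*0.099 + 183*0.162) / (245 + 183)
Numerator = 53.9010
Denominator = 428
COP_x = 0.1259


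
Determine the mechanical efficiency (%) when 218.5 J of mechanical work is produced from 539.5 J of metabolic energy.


eta = (W_mech / E_meta) * 100
eta = (218.5 / 539.5) * 100
ratio = 0.4050
eta = 40.5005


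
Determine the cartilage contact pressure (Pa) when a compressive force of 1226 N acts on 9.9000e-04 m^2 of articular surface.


P = F / A
P = 1226 / 9.9000e-04
P = 1.2384e+06


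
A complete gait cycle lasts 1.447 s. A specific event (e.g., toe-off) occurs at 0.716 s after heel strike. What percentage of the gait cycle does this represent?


pct = (event_time / cycle_time) * 100
pct = (0.716 / 1.447) * 100
ratio = 0.4948
pct = 49.4817


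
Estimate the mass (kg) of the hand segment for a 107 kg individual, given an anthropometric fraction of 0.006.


m_segment = body_mass * fraction
m_segment = 107 * 0.006
m_segment = 0.6420


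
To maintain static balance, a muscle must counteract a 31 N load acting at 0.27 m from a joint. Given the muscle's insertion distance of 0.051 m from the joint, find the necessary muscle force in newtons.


F_muscle = W * d_load / d_muscle
F_muscle = 31 * 0.27 / 0.051
Numerator = 8.3700
F_muscle = 164.1176


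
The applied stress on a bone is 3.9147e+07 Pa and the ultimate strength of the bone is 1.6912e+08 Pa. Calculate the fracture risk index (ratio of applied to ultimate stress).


FRI = applied / ultimate
FRI = 3.9147e+07 / 1.6912e+08
FRI = 0.2315


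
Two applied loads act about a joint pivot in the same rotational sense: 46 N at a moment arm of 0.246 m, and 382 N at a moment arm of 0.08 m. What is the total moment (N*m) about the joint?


M = F1 * d1 + F2 * d2
M = 46 * 0.246 + 382 * 0.08
M = 11.3160 + 30.5600
M = 41.8760


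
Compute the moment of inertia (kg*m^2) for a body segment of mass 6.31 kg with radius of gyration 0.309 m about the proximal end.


I = m * k^2
I = 6.31 * 0.309^2
k^2 = 0.0955
I = 0.6025


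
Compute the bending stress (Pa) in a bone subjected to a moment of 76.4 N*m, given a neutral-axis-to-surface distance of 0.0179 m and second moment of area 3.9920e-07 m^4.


sigma = M * c / I
sigma = 76.4 * 0.0179 / 3.9920e-07
M * c = 1.3676
sigma = 3.4258e+06


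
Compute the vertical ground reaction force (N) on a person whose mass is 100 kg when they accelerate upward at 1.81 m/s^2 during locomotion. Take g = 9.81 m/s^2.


GRF = m * (g + a)
GRF = 100 * (9.81 + 1.81)
GRF = 100 * 11.6200
GRF = 1162.0000


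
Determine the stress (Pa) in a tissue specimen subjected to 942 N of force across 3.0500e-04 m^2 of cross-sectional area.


stress = F / A
stress = 942 / 3.0500e-04
stress = 3.0885e+06


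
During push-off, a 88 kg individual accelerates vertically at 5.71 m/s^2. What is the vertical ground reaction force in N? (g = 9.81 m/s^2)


GRF = m * (g + a)
GRF = 88 * (9.81 + 5.71)
GRF = 88 * 15.5200
GRF = 1365.7600


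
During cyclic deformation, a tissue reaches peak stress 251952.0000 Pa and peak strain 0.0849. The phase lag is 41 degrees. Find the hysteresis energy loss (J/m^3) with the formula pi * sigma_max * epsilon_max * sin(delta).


E_loss = pi * sigma_max * epsilon_max * sin(delta)
delta = 41 deg = 0.7156 rad
sin(delta) = 0.6561
E_loss = pi * 251952.0000 * 0.0849 * 0.6561
E_loss = 44087.7860


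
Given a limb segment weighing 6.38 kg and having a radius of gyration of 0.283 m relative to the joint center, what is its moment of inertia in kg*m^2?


I = m * k^2
I = 6.38 * 0.283^2
k^2 = 0.0801
I = 0.5110


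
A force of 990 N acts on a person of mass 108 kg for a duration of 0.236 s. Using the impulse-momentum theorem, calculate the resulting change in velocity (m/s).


J = F * dt = 990 * 0.236 = 233.6400 N*s
delta_v = J / m
delta_v = 233.6400 / 108
delta_v = 2.1633


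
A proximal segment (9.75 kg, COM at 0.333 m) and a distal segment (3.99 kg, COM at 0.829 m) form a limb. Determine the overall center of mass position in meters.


COM = (m1*x1 + m2*x2) / (m1 + m2)
COM = (9.75*0.333 + 3.99*0.829) / (9.75 + 3.99)
Numerator = 6.5545
Denominator = 13.7400
COM = 0.4770


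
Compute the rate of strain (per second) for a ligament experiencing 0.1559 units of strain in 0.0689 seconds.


strain_rate = delta_strain / delta_t
strain_rate = 0.1559 / 0.0689
strain_rate = 2.2627


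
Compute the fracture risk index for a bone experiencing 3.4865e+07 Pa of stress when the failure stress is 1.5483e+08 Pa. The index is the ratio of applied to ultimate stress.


FRI = applied / ultimate
FRI = 3.4865e+07 / 1.5483e+08
FRI = 0.2252


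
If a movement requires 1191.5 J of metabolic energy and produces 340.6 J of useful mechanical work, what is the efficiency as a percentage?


eta = (W_mech / E_meta) * 100
eta = (340.6 / 1191.5) * 100
ratio = 0.2859
eta = 28.5858


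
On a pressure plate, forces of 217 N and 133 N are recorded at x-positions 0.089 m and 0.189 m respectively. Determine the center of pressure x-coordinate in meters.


COP_x = (F1*x1 + F2*x2) / (F1 + F2)
COP_x = (217*0.089 + 133*0.189) / (217 + 133)
Numerator = 44.4500
Denominator = 350
COP_x = 0.1270


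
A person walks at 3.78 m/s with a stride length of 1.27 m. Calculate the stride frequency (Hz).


f = v / stride_length
f = 3.78 / 1.27
f = 2.9764


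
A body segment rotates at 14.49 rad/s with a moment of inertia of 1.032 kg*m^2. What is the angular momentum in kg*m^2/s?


L = I * omega
L = 1.032 * 14.49
L = 14.9537


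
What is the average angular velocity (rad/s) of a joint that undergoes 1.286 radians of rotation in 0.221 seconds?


omega = delta_theta / delta_t
omega = 1.286 / 0.221
omega = 5.8190


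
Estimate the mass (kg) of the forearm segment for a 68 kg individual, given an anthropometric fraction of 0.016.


m_segment = body_mass * fraction
m_segment = 68 * 0.016
m_segment = 1.0880


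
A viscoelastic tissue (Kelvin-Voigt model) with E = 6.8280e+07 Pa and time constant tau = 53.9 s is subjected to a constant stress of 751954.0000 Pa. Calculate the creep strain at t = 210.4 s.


epsilon(t) = (sigma/E) * (1 - exp(-t/tau))
sigma/E = 751954.0000 / 6.8280e+07 = 0.0110
exp(-t/tau) = exp(-210.4 / 53.9) = 0.0202
epsilon = 0.0110 * (1 - 0.0202)
epsilon = 0.0108


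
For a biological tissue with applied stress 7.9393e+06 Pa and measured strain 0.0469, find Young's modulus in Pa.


E = stress / strain
E = 7.9393e+06 / 0.0469
E = 1.6928e+08


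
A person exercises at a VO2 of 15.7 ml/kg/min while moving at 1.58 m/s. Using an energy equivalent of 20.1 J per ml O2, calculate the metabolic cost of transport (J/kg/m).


Power per kg = VO2 * 20.1 / 60
Power per kg = 15.7 * 20.1 / 60 = 5.2595 W/kg
Cost = power_per_kg / speed
Cost = 5.2595 / 1.58
Cost = 3.3288


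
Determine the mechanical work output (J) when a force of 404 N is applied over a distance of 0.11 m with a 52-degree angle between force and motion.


W = F * d * cos(theta)
theta = 52 deg = 0.9076 rad
cos(theta) = 0.6157
W = 404 * 0.11 * 0.6157
W = 27.3600


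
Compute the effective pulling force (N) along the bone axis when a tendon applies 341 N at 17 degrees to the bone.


F_eff = F_tendon * cos(theta)
theta = 17 deg = 0.2967 rad
cos(theta) = 0.9563
F_eff = 341 * 0.9563
F_eff = 326.0999


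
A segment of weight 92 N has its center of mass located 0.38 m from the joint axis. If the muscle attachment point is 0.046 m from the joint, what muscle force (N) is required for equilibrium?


F_muscle = W * d_load / d_muscle
F_muscle = 92 * 0.38 / 0.046
Numerator = 34.9600
F_muscle = 760.0000


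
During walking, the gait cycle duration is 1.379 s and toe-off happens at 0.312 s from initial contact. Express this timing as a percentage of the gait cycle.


pct = (event_time / cycle_time) * 100
pct = (0.312 / 1.379) * 100
ratio = 0.2263
pct = 22.6251


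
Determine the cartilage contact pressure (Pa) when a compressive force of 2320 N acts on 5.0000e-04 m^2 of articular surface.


P = F / A
P = 2320 / 5.0000e-04
P = 4.6400e+06


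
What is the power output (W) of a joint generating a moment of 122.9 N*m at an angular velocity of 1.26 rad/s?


P = M * omega
P = 122.9 * 1.26
P = 154.8540


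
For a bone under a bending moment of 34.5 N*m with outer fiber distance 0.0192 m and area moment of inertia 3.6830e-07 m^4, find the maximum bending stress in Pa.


sigma = M * c / I
sigma = 34.5 * 0.0192 / 3.6830e-07
M * c = 0.6624
sigma = 1.7985e+06


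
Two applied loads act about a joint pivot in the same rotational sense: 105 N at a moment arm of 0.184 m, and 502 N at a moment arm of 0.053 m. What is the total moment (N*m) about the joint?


M = F1 * d1 + F2 * d2
M = 105 * 0.184 + 502 * 0.053
M = 19.3200 + 26.6060
M = 45.9260


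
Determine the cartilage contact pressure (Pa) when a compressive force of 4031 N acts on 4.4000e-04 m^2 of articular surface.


P = F / A
P = 4031 / 4.4000e-04
P = 9.1614e+06


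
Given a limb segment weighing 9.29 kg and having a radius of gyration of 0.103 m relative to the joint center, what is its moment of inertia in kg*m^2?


I = m * k^2
I = 9.29 * 0.103^2
k^2 = 0.0106
I = 0.0986


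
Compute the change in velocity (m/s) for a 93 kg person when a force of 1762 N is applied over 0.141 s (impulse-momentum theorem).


J = F * dt = 1762 * 0.141 = 248.4420 N*s
delta_v = J / m
delta_v = 248.4420 / 93
delta_v = 2.6714


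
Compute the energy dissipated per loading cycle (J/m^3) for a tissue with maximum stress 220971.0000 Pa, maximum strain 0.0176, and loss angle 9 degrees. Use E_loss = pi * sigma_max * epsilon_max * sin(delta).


E_loss = pi * sigma_max * epsilon_max * sin(delta)
delta = 9 deg = 0.1571 rad
sin(delta) = 0.1564
E_loss = pi * 220971.0000 * 0.0176 * 0.1564
E_loss = 1911.3062


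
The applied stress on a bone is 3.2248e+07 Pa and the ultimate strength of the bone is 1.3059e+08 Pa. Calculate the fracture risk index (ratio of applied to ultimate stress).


FRI = applied / ultimate
FRI = 3.2248e+07 / 1.3059e+08
FRI = 0.2469


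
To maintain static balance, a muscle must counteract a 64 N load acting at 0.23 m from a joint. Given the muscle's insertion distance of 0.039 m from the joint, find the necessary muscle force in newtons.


F_muscle = W * d_load / d_muscle
F_muscle = 64 * 0.23 / 0.039
Numerator = 14.7200
F_muscle = 377.4359


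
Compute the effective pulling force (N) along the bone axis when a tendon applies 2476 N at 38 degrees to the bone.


F_eff = F_tendon * cos(theta)
theta = 38 deg = 0.6632 rad
cos(theta) = 0.7880
F_eff = 2476 * 0.7880
F_eff = 1951.1146


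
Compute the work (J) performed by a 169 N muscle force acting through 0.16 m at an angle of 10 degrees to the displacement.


W = F * d * cos(theta)
theta = 10 deg = 0.1745 rad
cos(theta) = 0.9848
W = 169 * 0.16 * 0.9848
W = 26.6292


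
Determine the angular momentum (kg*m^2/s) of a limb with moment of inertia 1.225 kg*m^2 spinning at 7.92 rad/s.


L = I * omega
L = 1.225 * 7.92
L = 9.7020


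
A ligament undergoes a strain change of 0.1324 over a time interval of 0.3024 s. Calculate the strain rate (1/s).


strain_rate = delta_strain / delta_t
strain_rate = 0.1324 / 0.3024
strain_rate = 0.4378


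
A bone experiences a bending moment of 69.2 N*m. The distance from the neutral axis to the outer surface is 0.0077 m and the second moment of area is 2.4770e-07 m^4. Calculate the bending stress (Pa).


sigma = M * c / I
sigma = 69.2 * 0.0077 / 2.4770e-07
M * c = 0.5328
sigma = 2.1512e+06


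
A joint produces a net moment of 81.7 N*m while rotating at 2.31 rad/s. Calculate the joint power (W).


P = M * omega
P = 81.7 * 2.31
P = 188.7270


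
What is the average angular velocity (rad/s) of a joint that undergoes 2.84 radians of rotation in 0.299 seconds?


omega = delta_theta / delta_t
omega = 2.84 / 0.299
omega = 9.4983


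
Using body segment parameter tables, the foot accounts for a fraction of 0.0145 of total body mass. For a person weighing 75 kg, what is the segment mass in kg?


m_segment = body_mass * fraction
m_segment = 75 * 0.0145
m_segment = 1.0875


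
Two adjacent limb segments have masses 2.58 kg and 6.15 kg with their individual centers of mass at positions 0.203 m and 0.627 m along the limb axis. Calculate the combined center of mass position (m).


COM = (m1*x1 + m2*x2) / (m1 + m2)
COM = (2.58*0.203 + 6.15*0.627) / (2.58 + 6.15)
Numerator = 4.3798
Denominator = 8.7300
COM = 0.5017


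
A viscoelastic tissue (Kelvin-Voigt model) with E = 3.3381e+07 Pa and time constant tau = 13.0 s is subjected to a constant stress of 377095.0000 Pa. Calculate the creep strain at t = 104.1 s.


epsilon(t) = (sigma/E) * (1 - exp(-t/tau))
sigma/E = 377095.0000 / 3.3381e+07 = 0.0113
exp(-t/tau) = exp(-104.1 / 13.0) = 3.3289e-04
epsilon = 0.0113 * (1 - 3.3289e-04)
epsilon = 0.0113


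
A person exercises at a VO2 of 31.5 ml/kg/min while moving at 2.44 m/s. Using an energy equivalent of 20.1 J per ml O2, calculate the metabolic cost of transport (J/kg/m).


Power per kg = VO2 * 20.1 / 60
Power per kg = 31.5 * 20.1 / 60 = 10.5525 W/kg
Cost = power_per_kg / speed
Cost = 10.5525 / 2.44
Cost = 4.3248


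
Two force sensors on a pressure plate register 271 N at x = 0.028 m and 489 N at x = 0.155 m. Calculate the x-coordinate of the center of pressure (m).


COP_x = (F1*x1 + F2*x2) / (F1 + F2)
COP_x = (271*0.028 + 489*0.155) / (271 + 489)
Numerator = 83.3830
Denominator = 760
COP_x = 0.1097


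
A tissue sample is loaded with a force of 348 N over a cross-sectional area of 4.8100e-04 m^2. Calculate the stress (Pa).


stress = F / A
stress = 348 / 4.8100e-04
stress = 723492.7235


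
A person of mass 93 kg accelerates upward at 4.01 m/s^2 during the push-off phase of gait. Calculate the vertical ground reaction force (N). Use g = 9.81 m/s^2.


GRF = m * (g + a)
GRF = 93 * (9.81 + 4.01)
GRF = 93 * 13.8200
GRF = 1285.2600


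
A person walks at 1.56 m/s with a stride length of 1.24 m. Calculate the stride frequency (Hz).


f = v / stride_length
f = 1.56 / 1.24
f = 1.2581


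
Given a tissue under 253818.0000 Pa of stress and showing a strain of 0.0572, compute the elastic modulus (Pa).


E = stress / strain
E = 253818.0000 / 0.0572
E = 4.4374e+06


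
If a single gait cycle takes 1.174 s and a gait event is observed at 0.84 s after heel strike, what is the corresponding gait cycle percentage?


pct = (event_time / cycle_time) * 100
pct = (0.84 / 1.174) * 100
ratio = 0.7155
pct = 71.5503


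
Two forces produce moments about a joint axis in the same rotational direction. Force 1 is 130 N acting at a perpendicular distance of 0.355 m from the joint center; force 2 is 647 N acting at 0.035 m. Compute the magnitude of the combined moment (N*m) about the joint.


M = F1 * d1 + F2 * d2
M = 130 * 0.355 + 647 * 0.035
M = 46.1500 + 22.6450
M = 68.7950


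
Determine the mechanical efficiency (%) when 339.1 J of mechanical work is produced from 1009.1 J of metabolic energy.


eta = (W_mech / E_meta) * 100
eta = (339.1 / 1009.1) * 100
ratio = 0.3360
eta = 33.6042


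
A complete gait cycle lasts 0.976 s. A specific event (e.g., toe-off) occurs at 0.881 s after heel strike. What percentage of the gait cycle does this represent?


pct = (event_time / cycle_time) * 100
pct = (0.881 / 0.976) * 100
ratio = 0.9027
pct = 90.2664


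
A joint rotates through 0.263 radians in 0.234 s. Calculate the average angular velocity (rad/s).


omega = delta_theta / delta_t
omega = 0.263 / 0.234
omega = 1.1239


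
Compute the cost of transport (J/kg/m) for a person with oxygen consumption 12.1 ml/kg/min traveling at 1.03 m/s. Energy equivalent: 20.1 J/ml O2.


Power per kg = VO2 * 20.1 / 60
Power per kg = 12.1 * 20.1 / 60 = 4.0535 W/kg
Cost = power_per_kg / speed
Cost = 4.0535 / 1.03
Cost = 3.9354


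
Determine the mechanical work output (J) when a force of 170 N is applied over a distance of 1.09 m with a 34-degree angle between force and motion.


W = F * d * cos(theta)
theta = 34 deg = 0.5934 rad
cos(theta) = 0.8290
W = 170 * 1.09 * 0.8290
W = 153.6207


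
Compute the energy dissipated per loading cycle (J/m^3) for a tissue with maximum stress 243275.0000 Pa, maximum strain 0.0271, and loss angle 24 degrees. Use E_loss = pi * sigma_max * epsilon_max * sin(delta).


E_loss = pi * sigma_max * epsilon_max * sin(delta)
delta = 24 deg = 0.4189 rad
sin(delta) = 0.4067
E_loss = pi * 243275.0000 * 0.0271 * 0.4067
E_loss = 8424.2247


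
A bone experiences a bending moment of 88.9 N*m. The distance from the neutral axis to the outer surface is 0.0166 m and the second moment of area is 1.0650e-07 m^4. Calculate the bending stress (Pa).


sigma = M * c / I
sigma = 88.9 * 0.0166 / 1.0650e-07
M * c = 1.4757
sigma = 1.3857e+07


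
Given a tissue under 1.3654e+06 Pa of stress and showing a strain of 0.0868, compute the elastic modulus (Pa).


E = stress / strain
E = 1.3654e+06 / 0.0868
E = 1.5730e+07


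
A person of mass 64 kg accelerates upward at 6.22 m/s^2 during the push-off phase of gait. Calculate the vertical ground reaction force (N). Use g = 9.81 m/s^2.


GRF = m * (g + a)
GRF = 64 * (9.81 + 6.22)
GRF = 64 * 16.0300
GRF = 1025.9200


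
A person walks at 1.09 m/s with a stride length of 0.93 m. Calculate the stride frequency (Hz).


f = v / stride_length
f = 1.09 / 0.93
f = 1.1720


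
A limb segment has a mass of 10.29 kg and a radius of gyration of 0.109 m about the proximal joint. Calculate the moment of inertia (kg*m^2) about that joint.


I = m * k^2
I = 10.29 * 0.109^2
k^2 = 0.0119
I = 0.1223


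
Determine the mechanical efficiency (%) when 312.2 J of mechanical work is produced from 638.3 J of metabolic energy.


eta = (W_mech / E_meta) * 100
eta = (312.2 / 638.3) * 100
ratio = 0.4891
eta = 48.9112


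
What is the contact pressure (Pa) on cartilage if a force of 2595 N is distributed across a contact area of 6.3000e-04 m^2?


P = F / A
P = 2595 / 6.3000e-04
P = 4.1190e+06


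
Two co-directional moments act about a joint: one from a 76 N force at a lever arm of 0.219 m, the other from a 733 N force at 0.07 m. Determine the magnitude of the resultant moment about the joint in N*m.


M = F1 * d1 + F2 * d2
M = 76 * 0.219 + 733 * 0.07
M = 16.6440 + 51.3100
M = 67.9540


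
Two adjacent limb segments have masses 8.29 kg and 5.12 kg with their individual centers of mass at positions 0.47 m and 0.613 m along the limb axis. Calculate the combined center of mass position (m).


COM = (m1*x1 + m2*x2) / (m1 + m2)
COM = (8.29*0.47 + 5.12*0.613) / (8.29 + 5.12)
Numerator = 7.0349
Denominator = 13.4100
COM = 0.5246
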